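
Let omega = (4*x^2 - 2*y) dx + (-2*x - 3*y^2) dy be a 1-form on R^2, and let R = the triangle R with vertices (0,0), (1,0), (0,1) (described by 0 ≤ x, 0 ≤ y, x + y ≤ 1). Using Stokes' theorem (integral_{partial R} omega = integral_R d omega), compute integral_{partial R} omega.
integral_(partial R) omega = 0

Stokes: integral_partial_R omega = integral_R d omega with d omega = (∂Q/∂x - ∂P/∂y) dx ∧ dy.
  ∂Q/∂x = -2
  ∂P/∂y = -2
  integrand = ∂Q/∂x - ∂P/∂y = 0.
Integrating over R: integral_0^1 integral_0^{1-x} (0) dy dx = 0.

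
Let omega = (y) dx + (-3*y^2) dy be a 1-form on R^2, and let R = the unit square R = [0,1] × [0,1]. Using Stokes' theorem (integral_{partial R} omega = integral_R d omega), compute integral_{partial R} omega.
integral_(partial R) omega = -1

Stokes: integral_partial_R omega = integral_R d omega with d omega = (∂Q/∂x - ∂P/∂y) dx ∧ dy.
  ∂Q/∂x = 0
  ∂P/∂y = 1
  integrand = ∂Q/∂x - ∂P/∂y = -1.
Integrating over R: integral_0^1 integral_0^1 (-1) dx dy = -1.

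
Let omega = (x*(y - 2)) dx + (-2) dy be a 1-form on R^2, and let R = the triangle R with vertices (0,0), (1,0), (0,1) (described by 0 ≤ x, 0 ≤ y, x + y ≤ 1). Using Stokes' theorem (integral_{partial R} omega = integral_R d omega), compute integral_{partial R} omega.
integral_(partial R) omega = -1/6

Stokes: integral_partial_R omega = integral_R d omega with d omega = (∂Q/∂x - ∂P/∂y) dx ∧ dy.
  ∂Q/∂x = 0
  ∂P/∂y = x
  integrand = ∂Q/∂x - ∂P/∂y = -x.
Integrating over R: integral_0^1 integral_0^{1-x} (-x) dy dx = -1/6.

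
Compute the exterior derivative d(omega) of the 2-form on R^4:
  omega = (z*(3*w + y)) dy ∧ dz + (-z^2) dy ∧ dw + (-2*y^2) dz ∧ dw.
d(omega) = (-4*y + 5*z) dy ∧ dz ∧ dw

For a 2-form omega = sum_{i<j} g_{ij} dx_i ∧ dx_j, the exterior derivative is
  d(omega) = sum_{i<j} d(g_{ij}) ∧ dx_i ∧ dx_j = sum_{i<j, k} (∂g_{ij}/∂x_k) dx_k ∧ dx_i ∧ dx_j.
Expand each term, using dx_k ∧ dx_i ∧ dx_j = sgn(permutation) dx_{(a)} ∧ dx_{(b)} ∧ dx_{(c)} with (a < b < c) sorted:
  d(z*(3*w + y)) includes (∂/∂w)(z*(3*w + y)) dw = (3*z) dw, which multiplied by dy ∧ dz gives (3*z) dy ∧ dz ∧ dw
  d(-z^2) includes (∂/∂z)(-z^2) dz = (-2*z) dz, which multiplied by dy ∧ dw gives (2*z) dy ∧ dz ∧ dw
  d(-2*y^2) includes (∂/∂y)(-2*y^2) dy = (-4*y) dy, which multiplied by dz ∧ dw gives (-4*y) dy ∧ dz ∧ dw
Collecting like 3-forms: d(omega) = (-4*y + 5*z) dy ∧ dz ∧ dw.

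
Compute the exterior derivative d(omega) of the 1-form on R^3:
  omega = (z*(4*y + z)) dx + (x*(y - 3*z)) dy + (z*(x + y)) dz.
d(omega) = (y - 7*z) dx ∧ dy + (-4*y - z) dx ∧ dz + (3*x + z) dy ∧ dz

For a 1-form omega = sum_i f_i dx_i, the exterior derivative is
  d(omega) = sum_{i < j} (∂f_j/∂x_i - ∂f_i/∂x_j) dx_i ∧ dx_j.
  coefficient of dx ∧ dy: ∂f_2/∂x - ∂f_1/∂y = ∂(x*(y - 3*z))/∂x - ∂(z*(4*y + z))/∂y = y - 7*z
  coefficient of dx ∧ dz: ∂f_3/∂x - ∂f_1/∂z = ∂(z*(x + y))/∂x - ∂(z*(4*y + z))/∂z = -4*y - z
  coefficient of dy ∧ dz: ∂f_3/∂y - ∂f_2/∂z = ∂(z*(x + y))/∂y - ∂(x*(y - 3*z))/∂z = 3*x + z
Assembling: d(omega) = (y - 7*z) dx ∧ dy + (-4*y - z) dx ∧ dz + (3*x + z) dy ∧ dz.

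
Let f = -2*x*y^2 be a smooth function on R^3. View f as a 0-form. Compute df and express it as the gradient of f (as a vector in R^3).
df = (-2*y^2) dx + (-4*x*y) dy + (0) dz; grad f = (-2*y^2, -4*x*y, 0)

For a 0-form f, d f = (∂f/∂x) dx + (∂f/∂y) dy + (∂f/∂z) dz. The components of the vector representation are exactly the entries of grad f in Cartesian coordinates:
  ∂f/∂x = -2*y^2
  ∂f/∂y = -4*x*y
  ∂f/∂z = 0.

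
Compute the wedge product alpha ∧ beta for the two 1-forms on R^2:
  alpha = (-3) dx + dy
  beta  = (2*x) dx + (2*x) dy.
alpha ∧ beta = (-8*x) dx ∧ dy

Distribute the wedge, using dx_i ∧ dx_j = -dx_j ∧ dx_i and dx_i ∧ dx_i = 0. For each pair (i, j) with i < j, the coefficient of dx_i ∧ dx_j in alpha ∧ beta is (alpha_i * beta_j - alpha_j * beta_i). Collecting: alpha ∧ beta = (-8*x) dx ∧ dy.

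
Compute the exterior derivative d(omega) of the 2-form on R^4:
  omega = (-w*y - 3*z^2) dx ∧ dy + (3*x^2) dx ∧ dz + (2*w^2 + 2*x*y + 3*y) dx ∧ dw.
d(omega) = (-6*z) dx ∧ dy ∧ dz + (-2*x - y - 3) dx ∧ dy ∧ dw

For a 2-form omega = sum_{i<j} g_{ij} dx_i ∧ dx_j, the exterior derivative is
  d(omega) = sum_{i<j} d(g_{ij}) ∧ dx_i ∧ dx_j = sum_{i<j, k} (∂g_{ij}/∂x_k) dx_k ∧ dx_i ∧ dx_j.
Expand each term, using dx_k ∧ dx_i ∧ dx_j = sgn(permutation) dx_{(a)} ∧ dx_{(b)} ∧ dx_{(c)} with (a < b < c) sorted:
  d(-w*y - 3*z^2) includes (∂/∂z)(-w*y - 3*z^2) dz = (-6*z) dz, which multiplied by dx ∧ dy gives (-6*z) dx ∧ dy ∧ dz
  d(-w*y - 3*z^2) includes (∂/∂w)(-w*y - 3*z^2) dw = (-y) dw, which multiplied by dx ∧ dy gives (-y) dx ∧ dy ∧ dw
  d(2*w^2 + 2*x*y + 3*y) includes (∂/∂y)(2*w^2 + 2*x*y + 3*y) dy = (2*x + 3) dy, which multiplied by dx ∧ dw gives (-2*x - 3) dx ∧ dy ∧ dw
Collecting like 3-forms: d(omega) = (-6*z) dx ∧ dy ∧ dz + (-2*x - y - 3) dx ∧ dy ∧ dw.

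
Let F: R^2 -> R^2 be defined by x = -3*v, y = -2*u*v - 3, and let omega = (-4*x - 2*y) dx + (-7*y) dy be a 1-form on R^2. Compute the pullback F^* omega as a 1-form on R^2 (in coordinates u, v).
F^* omega = (14*v*(-2*u*v - 3)) du + (-28*u^2*v - 12*u*v - 42*u - 36*v - 18) dv

Using F^*(f dg) = (f ∘ F) d(g ∘ F), substitute each coordinate x_i by F_i(u, v) in f_i, and replace dx_i by d F_i = (∂F_i/∂u) du + (∂F_i/∂v) dv.
  For the x component: f_1(F) = 4*u*v + 12*v + 6; d F_1 = (0) du + (-3) dv
  For the y component: f_2(F) = 14*u*v + 21; d F_2 = (-2*v) du + (-2*u) dv
Combining and collecting du, dv coefficients:
  coeff of du: 14*v*(-2*u*v - 3)
  coeff of dv: -28*u^2*v - 12*u*v - 42*u - 36*v - 18
F^* omega = (14*v*(-2*u*v - 3)) du + (-28*u^2*v - 12*u*v - 42*u - 36*v - 18) dv.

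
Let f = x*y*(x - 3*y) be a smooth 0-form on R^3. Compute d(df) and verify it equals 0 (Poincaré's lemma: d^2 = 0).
d(df) = 0

Step 1: df = sum_i (∂f/∂x_i) dx_i = (y*(2*x - 3*y)) dx + (x*(x - 6*y)) dy + (0) dz.
Step 2: Apply d again. Using the 1-form formula, the coefficient of dx ∧ dy in d(df) is ∂^2 f/∂x ∂y - ∂^2 f/∂y ∂x = (2*x - 6*y) - (2*x - 6*y) = 0 (equality of mixed partials for smooth f).
Similarly for dx ∧ dz and dy ∧ dz — all coefficients vanish. So d(df) = 0.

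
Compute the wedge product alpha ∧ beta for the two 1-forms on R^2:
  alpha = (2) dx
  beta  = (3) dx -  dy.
alpha ∧ beta = (-2) dx ∧ dy

Distribute the wedge, using dx_i ∧ dx_j = -dx_j ∧ dx_i and dx_i ∧ dx_i = 0. For each pair (i, j) with i < j, the coefficient of dx_i ∧ dx_j in alpha ∧ beta is (alpha_i * beta_j - alpha_j * beta_i). Collecting: alpha ∧ beta = (-2) dx ∧ dy.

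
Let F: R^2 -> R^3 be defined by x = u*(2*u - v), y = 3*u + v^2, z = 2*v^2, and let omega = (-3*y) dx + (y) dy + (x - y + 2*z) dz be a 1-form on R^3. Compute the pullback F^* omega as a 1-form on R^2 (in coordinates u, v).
F^* omega = (-36*u^2 - 12*u*v^2 + 9*u*v + 9*u + 3*v^3 + 3*v^2) du + (8*u^2*v + 9*u^2 - u*v^2 - 6*u*v + 14*v^3) dv

Using F^*(f dg) = (f ∘ F) d(g ∘ F), substitute each coordinate x_i by F_i(u, v) in f_i, and replace dx_i by d F_i = (∂F_i/∂u) du + (∂F_i/∂v) dv.
  For the x component: f_1(F) = -9*u - 3*v^2; d F_1 = (4*u - v) du + (-u) dv
  For the y component: f_2(F) = 3*u + v^2; d F_2 = (3) du + (2*v) dv
  For the z component: f_3(F) = 2*u^2 - u*v - 3*u + 3*v^2; d F_3 = (0) du + (4*v) dv
Combining and collecting du, dv coefficients:
  coeff of du: -36*u^2 - 12*u*v^2 + 9*u*v + 9*u + 3*v^3 + 3*v^2
  coeff of dv: 8*u^2*v + 9*u^2 - u*v^2 - 6*u*v + 14*v^3
F^* omega = (-36*u^2 - 12*u*v^2 + 9*u*v + 9*u + 3*v^3 + 3*v^2) du + (8*u^2*v + 9*u^2 - u*v^2 - 6*u*v + 14*v^3) dv.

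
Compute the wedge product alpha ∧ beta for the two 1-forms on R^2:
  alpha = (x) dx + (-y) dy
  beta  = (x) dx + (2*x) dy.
alpha ∧ beta = (x*(2*x + y)) dx ∧ dy

Distribute the wedge, using dx_i ∧ dx_j = -dx_j ∧ dx_i and dx_i ∧ dx_i = 0. For each pair (i, j) with i < j, the coefficient of dx_i ∧ dx_j in alpha ∧ beta is (alpha_i * beta_j - alpha_j * beta_i). Collecting: alpha ∧ beta = (x*(2*x + y)) dx ∧ dy.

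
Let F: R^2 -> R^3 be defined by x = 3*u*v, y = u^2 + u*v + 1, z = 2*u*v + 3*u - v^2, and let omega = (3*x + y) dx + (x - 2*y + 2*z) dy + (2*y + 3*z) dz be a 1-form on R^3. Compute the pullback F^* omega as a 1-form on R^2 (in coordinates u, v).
F^* omega = (-4*u^3 + 15*u^2*v + 18*u^2 + 47*u*v^2 + 48*u*v + 23*u - 8*v^3 - 9*v^2 + 5*v + 6) du + (5*u^3 + 47*u^2*v + 24*u^2 - 24*u*v^2 - 18*u*v + 5*u + 6*v^3 - 4*v) dv

Using F^*(f dg) = (f ∘ F) d(g ∘ F), substitute each coordinate x_i by F_i(u, v) in f_i, and replace dx_i by d F_i = (∂F_i/∂u) du + (∂F_i/∂v) dv.
  For the x component: f_1(F) = u^2 + 10*u*v + 1; d F_1 = (3*v) du + (3*u) dv
  For the y component: f_2(F) = -2*u^2 + 5*u*v + 6*u - 2*v^2 - 2; d F_2 = (2*u + v) du + (u) dv
  For the z component: f_3(F) = 2*u^2 + 8*u*v + 9*u - 3*v^2 + 2; d F_3 = (2*v + 3) du + (2*u - 2*v) dv
Combining and collecting du, dv coefficients:
  coeff of du: -4*u^3 + 15*u^2*v + 18*u^2 + 47*u*v^2 + 48*u*v + 23*u - 8*v^3 - 9*v^2 + 5*v + 6
  coeff of dv: 5*u^3 + 47*u^2*v + 24*u^2 - 24*u*v^2 - 18*u*v + 5*u + 6*v^3 - 4*v
F^* omega = (-4*u^3 + 15*u^2*v + 18*u^2 + 47*u*v^2 + 48*u*v + 23*u - 8*v^3 - 9*v^2 + 5*v + 6) du + (5*u^3 + 47*u^2*v + 24*u^2 - 24*u*v^2 - 18*u*v + 5*u + 6*v^3 - 4*v) dv.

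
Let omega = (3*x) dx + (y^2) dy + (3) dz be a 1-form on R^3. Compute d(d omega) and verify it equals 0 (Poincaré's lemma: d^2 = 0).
d(d omega) = 0

Step 1: d omega = sum_{i<j} (∂f_j/∂x_i - ∂f_i/∂x_j) dx_i ∧ dx_j:
  coeff of dx ∧ dy: 0
  coeff of dx ∧ dz: 0
  coeff of dy ∧ dz: 0
Step 2: Apply d again to each 2-form coefficient. The only possible 3-form in R^3 is dx ∧ dy ∧ dz, with coefficient
  ∂(coeff of dy∧dz)/∂x - ∂(coeff of dx∧dz)/∂y + ∂(coeff of dx∧dy)/∂z
  = ∂/∂x (0) - ∂/∂y (0) + ∂/∂z (0).
Each of these terms simplifies to sums of mixed partials that cancel in pairs. The result is 0 (by equality of mixed partials for smooth functions — Schwarz / Clairaut).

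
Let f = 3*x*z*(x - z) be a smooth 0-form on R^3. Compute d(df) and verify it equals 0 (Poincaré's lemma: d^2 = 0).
d(df) = 0

Step 1: df = sum_i (∂f/∂x_i) dx_i = (3*z*(2*x - z)) dx + (0) dy + (3*x*(x - 2*z)) dz.
Step 2: Apply d again. Using the 1-form formula, the coefficient of dx ∧ dy in d(df) is ∂^2 f/∂x ∂y - ∂^2 f/∂y ∂x = (0) - (0) = 0 (equality of mixed partials for smooth f).
Similarly for dx ∧ dz and dy ∧ dz — all coefficients vanish. So d(df) = 0.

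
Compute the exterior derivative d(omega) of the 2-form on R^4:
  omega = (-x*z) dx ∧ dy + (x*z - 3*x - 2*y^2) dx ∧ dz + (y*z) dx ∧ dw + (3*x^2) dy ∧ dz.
d(omega) = (5*x + 4*y) dx ∧ dy ∧ dz + (-z) dx ∧ dy ∧ dw + (-y) dx ∧ dz ∧ dw

For a 2-form omega = sum_{i<j} g_{ij} dx_i ∧ dx_j, the exterior derivative is
  d(omega) = sum_{i<j} d(g_{ij}) ∧ dx_i ∧ dx_j = sum_{i<j, k} (∂g_{ij}/∂x_k) dx_k ∧ dx_i ∧ dx_j.
Expand each term, using dx_k ∧ dx_i ∧ dx_j = sgn(permutation) dx_{(a)} ∧ dx_{(b)} ∧ dx_{(c)} with (a < b < c) sorted:
  d(-x*z) includes (∂/∂z)(-x*z) dz = (-x) dz, which multiplied by dx ∧ dy gives (-x) dx ∧ dy ∧ dz
  d(x*z - 3*x - 2*y^2) includes (∂/∂y)(x*z - 3*x - 2*y^2) dy = (-4*y) dy, which multiplied by dx ∧ dz gives (4*y) dx ∧ dy ∧ dz
  d(y*z) includes (∂/∂y)(y*z) dy = (z) dy, which multiplied by dx ∧ dw gives (-z) dx ∧ dy ∧ dw
  d(y*z) includes (∂/∂z)(y*z) dz = (y) dz, which multiplied by dx ∧ dw gives (-y) dx ∧ dz ∧ dw
  d(3*x^2) includes (∂/∂x)(3*x^2) dx = (6*x) dx, which multiplied by dy ∧ dz gives (6*x) dx ∧ dy ∧ dz
Collecting like 3-forms: d(omega) = (5*x + 4*y) dx ∧ dy ∧ dz + (-z) dx ∧ dy ∧ dw + (-y) dx ∧ dz ∧ dw.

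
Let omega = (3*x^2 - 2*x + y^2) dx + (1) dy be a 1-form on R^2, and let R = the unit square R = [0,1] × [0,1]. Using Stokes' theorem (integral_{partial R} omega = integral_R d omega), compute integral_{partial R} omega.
integral_(partial R) omega = -1

Stokes: integral_partial_R omega = integral_R d omega with d omega = (∂Q/∂x - ∂P/∂y) dx ∧ dy.
  ∂Q/∂x = 0
  ∂P/∂y = 2*y
  integrand = ∂Q/∂x - ∂P/∂y = -2*y.
Integrating over R: integral_0^1 integral_0^1 (-2*y) dx dy = -1.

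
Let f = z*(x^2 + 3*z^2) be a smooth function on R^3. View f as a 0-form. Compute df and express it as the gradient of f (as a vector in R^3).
df = (2*x*z) dx + (0) dy + (x^2 + 9*z^2) dz; grad f = (2*x*z, 0, x^2 + 9*z^2)

For a 0-form f, d f = (∂f/∂x) dx + (∂f/∂y) dy + (∂f/∂z) dz. The components of the vector representation are exactly the entries of grad f in Cartesian coordinates:
  ∂f/∂x = 2*x*z
  ∂f/∂y = 0
  ∂f/∂z = x^2 + 9*z^2.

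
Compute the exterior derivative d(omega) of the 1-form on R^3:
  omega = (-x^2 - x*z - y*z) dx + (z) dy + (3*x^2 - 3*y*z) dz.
d(omega) = (z) dx ∧ dy + (7*x + y) dx ∧ dz + (-3*z - 1) dy ∧ dz

For a 1-form omega = sum_i f_i dx_i, the exterior derivative is
  d(omega) = sum_{i < j} (∂f_j/∂x_i - ∂f_i/∂x_j) dx_i ∧ dx_j.
  coefficient of dx ∧ dy: ∂f_2/∂x - ∂f_1/∂y = ∂(z)/∂x - ∂(-x^2 - x*z - y*z)/∂y = z
  coefficient of dx ∧ dz: ∂f_3/∂x - ∂f_1/∂z = ∂(3*x^2 - 3*y*z)/∂x - ∂(-x^2 - x*z - y*z)/∂z = 7*x + y
  coefficient of dy ∧ dz: ∂f_3/∂y - ∂f_2/∂z = ∂(3*x^2 - 3*y*z)/∂y - ∂(z)/∂z = -3*z - 1
Assembling: d(omega) = (z) dx ∧ dy + (7*x + y) dx ∧ dz + (-3*z - 1) dy ∧ dz.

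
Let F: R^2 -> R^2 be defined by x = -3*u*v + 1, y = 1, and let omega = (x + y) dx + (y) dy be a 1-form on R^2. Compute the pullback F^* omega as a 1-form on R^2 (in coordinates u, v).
F^* omega = (3*v*(3*u*v - 2)) du + (3*u*(3*u*v - 2)) dv

Using F^*(f dg) = (f ∘ F) d(g ∘ F), substitute each coordinate x_i by F_i(u, v) in f_i, and replace dx_i by d F_i = (∂F_i/∂u) du + (∂F_i/∂v) dv.
  For the x component: f_1(F) = -3*u*v + 2; d F_1 = (-3*v) du + (-3*u) dv
  For the y component: f_2(F) = 1; d F_2 = (0) du + (0) dv
Combining and collecting du, dv coefficients:
  coeff of du: 3*v*(3*u*v - 2)
  coeff of dv: 3*u*(3*u*v - 2)
F^* omega = (3*v*(3*u*v - 2)) du + (3*u*(3*u*v - 2)) dv.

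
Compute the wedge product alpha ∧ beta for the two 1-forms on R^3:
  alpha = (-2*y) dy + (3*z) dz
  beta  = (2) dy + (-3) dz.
alpha ∧ beta = (6*y - 6*z) dy ∧ dz

Distribute the wedge, using dx_i ∧ dx_j = -dx_j ∧ dx_i and dx_i ∧ dx_i = 0. For each pair (i, j) with i < j, the coefficient of dx_i ∧ dx_j in alpha ∧ beta is (alpha_i * beta_j - alpha_j * beta_i). Collecting: alpha ∧ beta = (6*y - 6*z) dy ∧ dz.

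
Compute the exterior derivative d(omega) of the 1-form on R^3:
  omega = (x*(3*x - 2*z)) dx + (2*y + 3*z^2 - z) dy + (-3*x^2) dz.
d(omega) = (-4*x) dx ∧ dz + (1 - 6*z) dy ∧ dz

For a 1-form omega = sum_i f_i dx_i, the exterior derivative is
  d(omega) = sum_{i < j} (∂f_j/∂x_i - ∂f_i/∂x_j) dx_i ∧ dx_j.
  coefficient of dx ∧ dz: ∂f_3/∂x - ∂f_1/∂z = ∂(-3*x^2)/∂x - ∂(x*(3*x - 2*z))/∂z = -4*x
  coefficient of dy ∧ dz: ∂f_3/∂y - ∂f_2/∂z = ∂(-3*x^2)/∂y - ∂(2*y + 3*z^2 - z)/∂z = 1 - 6*z
Assembling: d(omega) = (-4*x) dx ∧ dz + (1 - 6*z) dy ∧ dz.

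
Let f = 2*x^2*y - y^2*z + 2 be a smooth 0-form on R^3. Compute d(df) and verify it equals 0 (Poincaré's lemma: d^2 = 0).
d(df) = 0

Step 1: df = sum_i (∂f/∂x_i) dx_i = (4*x*y) dx + (2*x^2 - 2*y*z) dy + (-y^2) dz.
Step 2: Apply d again. Using the 1-form formula, the coefficient of dx ∧ dy in d(df) is ∂^2 f/∂x ∂y - ∂^2 f/∂y ∂x = (4*x) - (4*x) = 0 (equality of mixed partials for smooth f).
Similarly for dx ∧ dz and dy ∧ dz — all coefficients vanish. So d(df) = 0.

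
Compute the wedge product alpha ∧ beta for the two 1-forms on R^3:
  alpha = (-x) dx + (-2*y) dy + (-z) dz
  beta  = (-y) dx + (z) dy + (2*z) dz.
alpha ∧ beta = (-x*z - 2*y^2) dx ∧ dy + (-z*(2*x + y)) dx ∧ dz + (z*(-4*y + z)) dy ∧ dz

Distribute the wedge, using dx_i ∧ dx_j = -dx_j ∧ dx_i and dx_i ∧ dx_i = 0. For each pair (i, j) with i < j, the coefficient of dx_i ∧ dx_j in alpha ∧ beta is (alpha_i * beta_j - alpha_j * beta_i). Collecting: alpha ∧ beta = (-x*z - 2*y^2) dx ∧ dy + (-z*(2*x + y)) dx ∧ dz + (z*(-4*y + z)) dy ∧ dz.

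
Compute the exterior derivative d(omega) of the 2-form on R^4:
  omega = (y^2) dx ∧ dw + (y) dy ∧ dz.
d(omega) = (-2*y) dx ∧ dy ∧ dw

For a 2-form omega = sum_{i<j} g_{ij} dx_i ∧ dx_j, the exterior derivative is
  d(omega) = sum_{i<j} d(g_{ij}) ∧ dx_i ∧ dx_j = sum_{i<j, k} (∂g_{ij}/∂x_k) dx_k ∧ dx_i ∧ dx_j.
Expand each term, using dx_k ∧ dx_i ∧ dx_j = sgn(permutation) dx_{(a)} ∧ dx_{(b)} ∧ dx_{(c)} with (a < b < c) sorted:
  d(y^2) includes (∂/∂y)(y^2) dy = (2*y) dy, which multiplied by dx ∧ dw gives (-2*y) dx ∧ dy ∧ dw
Collecting like 3-forms: d(omega) = (-2*y) dx ∧ dy ∧ dw.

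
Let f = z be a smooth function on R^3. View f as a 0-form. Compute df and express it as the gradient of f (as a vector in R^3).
df = (0) dx + (0) dy + (1) dz; grad f = (0, 0, 1)

For a 0-form f, d f = (∂f/∂x) dx + (∂f/∂y) dy + (∂f/∂z) dz. The components of the vector representation are exactly the entries of grad f in Cartesian coordinates:
  ∂f/∂x = 0
  ∂f/∂y = 0
  ∂f/∂z = 1.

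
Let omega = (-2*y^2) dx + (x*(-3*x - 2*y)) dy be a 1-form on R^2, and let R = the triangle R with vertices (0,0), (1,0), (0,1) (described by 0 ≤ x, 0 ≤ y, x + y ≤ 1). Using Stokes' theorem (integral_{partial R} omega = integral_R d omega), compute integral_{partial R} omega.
integral_(partial R) omega = -2/3

Stokes: integral_partial_R omega = integral_R d omega with d omega = (∂Q/∂x - ∂P/∂y) dx ∧ dy.
  ∂Q/∂x = -6*x - 2*y
  ∂P/∂y = -4*y
  integrand = ∂Q/∂x - ∂P/∂y = -6*x + 2*y.
Integrating over R: integral_0^1 integral_0^{1-x} (-6*x + 2*y) dy dx = -2/3.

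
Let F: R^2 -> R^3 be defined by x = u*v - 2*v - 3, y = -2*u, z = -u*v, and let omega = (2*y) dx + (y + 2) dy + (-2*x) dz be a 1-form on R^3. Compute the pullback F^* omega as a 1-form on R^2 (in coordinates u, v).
F^* omega = (2*u*v^2 - 4*u*v + 4*u - 4*v^2 - 6*v - 4) du + (2*u*(u*v - 2*u - 2*v + 1)) dv

Using F^*(f dg) = (f ∘ F) d(g ∘ F), substitute each coordinate x_i by F_i(u, v) in f_i, and replace dx_i by d F_i = (∂F_i/∂u) du + (∂F_i/∂v) dv.
  For the x component: f_1(F) = -4*u; d F_1 = (v) du + (u - 2) dv
  For the y component: f_2(F) = 2 - 2*u; d F_2 = (-2) du + (0) dv
  For the z component: f_3(F) = -2*u*v + 4*v + 6; d F_3 = (-v) du + (-u) dv
Combining and collecting du, dv coefficients:
  coeff of du: 2*u*v^2 - 4*u*v + 4*u - 4*v^2 - 6*v - 4
  coeff of dv: 2*u*(u*v - 2*u - 2*v + 1)
F^* omega = (2*u*v^2 - 4*u*v + 4*u - 4*v^2 - 6*v - 4) du + (2*u*(u*v - 2*u - 2*v + 1)) dv.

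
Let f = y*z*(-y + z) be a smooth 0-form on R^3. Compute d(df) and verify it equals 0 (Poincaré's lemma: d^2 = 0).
d(df) = 0

Step 1: df = sum_i (∂f/∂x_i) dx_i = (0) dx + (z*(-2*y + z)) dy + (y*(-y + 2*z)) dz.
Step 2: Apply d again. Using the 1-form formula, the coefficient of dx ∧ dy in d(df) is ∂^2 f/∂x ∂y - ∂^2 f/∂y ∂x = (0) - (0) = 0 (equality of mixed partials for smooth f).
Similarly for dx ∧ dz and dy ∧ dz — all coefficients vanish. So d(df) = 0.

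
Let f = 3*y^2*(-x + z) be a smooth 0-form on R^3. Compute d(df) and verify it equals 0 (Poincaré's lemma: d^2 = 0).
d(df) = 0

Step 1: df = sum_i (∂f/∂x_i) dx_i = (-3*y^2) dx + (6*y*(-x + z)) dy + (3*y^2) dz.
Step 2: Apply d again. Using the 1-form formula, the coefficient of dx ∧ dy in d(df) is ∂^2 f/∂x ∂y - ∂^2 f/∂y ∂x = (-6*y) - (-6*y) = 0 (equality of mixed partials for smooth f).
Similarly for dx ∧ dz and dy ∧ dz — all coefficients vanish. So d(df) = 0.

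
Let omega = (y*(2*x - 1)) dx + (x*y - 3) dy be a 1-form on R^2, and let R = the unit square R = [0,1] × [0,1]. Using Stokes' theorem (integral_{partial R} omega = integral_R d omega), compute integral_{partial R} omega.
integral_(partial R) omega = 1/2

Stokes: integral_partial_R omega = integral_R d omega with d omega = (∂Q/∂x - ∂P/∂y) dx ∧ dy.
  ∂Q/∂x = y
  ∂P/∂y = 2*x - 1
  integrand = ∂Q/∂x - ∂P/∂y = -2*x + y + 1.
Integrating over R: integral_0^1 integral_0^1 (-2*x + y + 1) dx dy = 1/2.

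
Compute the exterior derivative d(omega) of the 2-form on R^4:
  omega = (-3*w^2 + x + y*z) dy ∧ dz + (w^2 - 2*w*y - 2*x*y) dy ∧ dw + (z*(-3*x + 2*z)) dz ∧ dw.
d(omega) = (1) dx ∧ dy ∧ dz + (-6*w) dy ∧ dz ∧ dw + (-2*y) dx ∧ dy ∧ dw + (-3*z) dx ∧ dz ∧ dw

For a 2-form omega = sum_{i<j} g_{ij} dx_i ∧ dx_j, the exterior derivative is
  d(omega) = sum_{i<j} d(g_{ij}) ∧ dx_i ∧ dx_j = sum_{i<j, k} (∂g_{ij}/∂x_k) dx_k ∧ dx_i ∧ dx_j.
Expand each term, using dx_k ∧ dx_i ∧ dx_j = sgn(permutation) dx_{(a)} ∧ dx_{(b)} ∧ dx_{(c)} with (a < b < c) sorted:
  d(-3*w^2 + x + y*z) includes (∂/∂x)(-3*w^2 + x + y*z) dx = (1) dx, which multiplied by dy ∧ dz gives (1) dx ∧ dy ∧ dz
  d(-3*w^2 + x + y*z) includes (∂/∂w)(-3*w^2 + x + y*z) dw = (-6*w) dw, which multiplied by dy ∧ dz gives (-6*w) dy ∧ dz ∧ dw
  d(w^2 - 2*w*y - 2*x*y) includes (∂/∂x)(w^2 - 2*w*y - 2*x*y) dx = (-2*y) dx, which multiplied by dy ∧ dw gives (-2*y) dx ∧ dy ∧ dw
  d(z*(-3*x + 2*z)) includes (∂/∂x)(z*(-3*x + 2*z)) dx = (-3*z) dx, which multiplied by dz ∧ dw gives (-3*z) dx ∧ dz ∧ dw
Collecting like 3-forms: d(omega) = (1) dx ∧ dy ∧ dz + (-6*w) dy ∧ dz ∧ dw + (-2*y) dx ∧ dy ∧ dw + (-3*z) dx ∧ dz ∧ dw.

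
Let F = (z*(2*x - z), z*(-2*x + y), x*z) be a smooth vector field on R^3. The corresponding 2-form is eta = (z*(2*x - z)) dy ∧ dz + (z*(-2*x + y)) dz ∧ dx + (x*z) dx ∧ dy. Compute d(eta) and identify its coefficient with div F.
d(eta) = (x + 3*z) dx ∧ dy ∧ dz; div F = x + 3*z

For a 2-form in R^3 of the form above, applying d gives a 3-form with coefficient ∂P/∂x + ∂Q/∂y + ∂R/∂z:
  ∂P/∂x = 2*z
  ∂Q/∂y = z
  ∂R/∂z = x
Sum = x + 3*z, which is exactly div F.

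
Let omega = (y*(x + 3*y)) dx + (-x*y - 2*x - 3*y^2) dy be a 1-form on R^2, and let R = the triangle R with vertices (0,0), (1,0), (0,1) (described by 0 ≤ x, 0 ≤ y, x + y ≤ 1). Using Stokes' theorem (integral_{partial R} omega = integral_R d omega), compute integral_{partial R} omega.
integral_(partial R) omega = -7/3

Stokes: integral_partial_R omega = integral_R d omega with d omega = (∂Q/∂x - ∂P/∂y) dx ∧ dy.
  ∂Q/∂x = -y - 2
  ∂P/∂y = x + 6*y
  integrand = ∂Q/∂x - ∂P/∂y = -x - 7*y - 2.
Integrating over R: integral_0^1 integral_0^{1-x} (-x - 7*y - 2) dy dx = -7/3.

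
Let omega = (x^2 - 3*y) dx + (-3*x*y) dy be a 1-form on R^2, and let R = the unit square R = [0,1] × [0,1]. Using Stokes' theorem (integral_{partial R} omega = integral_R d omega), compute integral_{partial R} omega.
integral_(partial R) omega = 3/2

Stokes: integral_partial_R omega = integral_R d omega with d omega = (∂Q/∂x - ∂P/∂y) dx ∧ dy.
  ∂Q/∂x = -3*y
  ∂P/∂y = -3
  integrand = ∂Q/∂x - ∂P/∂y = 3 - 3*y.
Integrating over R: integral_0^1 integral_0^1 (3 - 3*y) dx dy = 3/2.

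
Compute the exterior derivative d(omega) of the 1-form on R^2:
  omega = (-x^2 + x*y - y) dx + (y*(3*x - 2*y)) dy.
d(omega) = (-x + 3*y + 1) dx ∧ dy

For a 1-form omega = sum_i f_i dx_i, the exterior derivative is
  d(omega) = sum_{i < j} (∂f_j/∂x_i - ∂f_i/∂x_j) dx_i ∧ dx_j.
  coefficient of dx ∧ dy: ∂f_2/∂x - ∂f_1/∂y = ∂(y*(3*x - 2*y))/∂x - ∂(-x^2 + x*y - y)/∂y = -x + 3*y + 1
Assembling: d(omega) = (-x + 3*y + 1) dx ∧ dy.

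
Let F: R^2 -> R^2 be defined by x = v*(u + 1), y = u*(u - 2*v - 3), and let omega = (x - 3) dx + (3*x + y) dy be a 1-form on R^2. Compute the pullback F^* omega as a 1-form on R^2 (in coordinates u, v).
F^* omega = (2*u^3 - 9*u^2 - u*v^2 + 9*u*v + 9*u - 5*v^2 - 12*v) du + (-2*u^3 - u^2*v + 6*u^2 - 4*u*v - 3*u + v - 3) dv

Using F^*(f dg) = (f ∘ F) d(g ∘ F), substitute each coordinate x_i by F_i(u, v) in f_i, and replace dx_i by d F_i = (∂F_i/∂u) du + (∂F_i/∂v) dv.
  For the x component: f_1(F) = u*v + v - 3; d F_1 = (v) du + (u + 1) dv
  For the y component: f_2(F) = u^2 + u*v - 3*u + 3*v; d F_2 = (2*u - 2*v - 3) du + (-2*u) dv
Combining and collecting du, dv coefficients:
  coeff of du: 2*u^3 - 9*u^2 - u*v^2 + 9*u*v + 9*u - 5*v^2 - 12*v
  coeff of dv: -2*u^3 - u^2*v + 6*u^2 - 4*u*v - 3*u + v - 3
F^* omega = (2*u^3 - 9*u^2 - u*v^2 + 9*u*v + 9*u - 5*v^2 - 12*v) du + (-2*u^3 - u^2*v + 6*u^2 - 4*u*v - 3*u + v - 3) dv.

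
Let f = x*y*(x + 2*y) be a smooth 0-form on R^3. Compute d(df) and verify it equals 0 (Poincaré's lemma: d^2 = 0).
d(df) = 0

Step 1: df = sum_i (∂f/∂x_i) dx_i = (2*y*(x + y)) dx + (x*(x + 4*y)) dy + (0) dz.
Step 2: Apply d again. Using the 1-form formula, the coefficient of dx ∧ dy in d(df) is ∂^2 f/∂x ∂y - ∂^2 f/∂y ∂x = (2*x + 4*y) - (2*x + 4*y) = 0 (equality of mixed partials for smooth f).
Similarly for dx ∧ dz and dy ∧ dz — all coefficients vanish. So d(df) = 0.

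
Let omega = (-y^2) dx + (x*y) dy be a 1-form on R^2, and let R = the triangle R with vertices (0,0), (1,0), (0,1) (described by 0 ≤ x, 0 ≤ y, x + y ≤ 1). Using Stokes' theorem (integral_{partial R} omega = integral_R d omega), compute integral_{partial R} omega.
integral_(partial R) omega = 1/2

Stokes: integral_partial_R omega = integral_R d omega with d omega = (∂Q/∂x - ∂P/∂y) dx ∧ dy.
  ∂Q/∂x = y
  ∂P/∂y = -2*y
  integrand = ∂Q/∂x - ∂P/∂y = 3*y.
Integrating over R: integral_0^1 integral_0^{1-x} (3*y) dy dx = 1/2.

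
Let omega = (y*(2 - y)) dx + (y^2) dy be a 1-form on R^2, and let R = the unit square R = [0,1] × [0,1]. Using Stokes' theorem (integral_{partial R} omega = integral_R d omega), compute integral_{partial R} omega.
integral_(partial R) omega = -1

Stokes: integral_partial_R omega = integral_R d omega with d omega = (∂Q/∂x - ∂P/∂y) dx ∧ dy.
  ∂Q/∂x = 0
  ∂P/∂y = 2 - 2*y
  integrand = ∂Q/∂x - ∂P/∂y = 2*y - 2.
Integrating over R: integral_0^1 integral_0^1 (2*y - 2) dx dy = -1.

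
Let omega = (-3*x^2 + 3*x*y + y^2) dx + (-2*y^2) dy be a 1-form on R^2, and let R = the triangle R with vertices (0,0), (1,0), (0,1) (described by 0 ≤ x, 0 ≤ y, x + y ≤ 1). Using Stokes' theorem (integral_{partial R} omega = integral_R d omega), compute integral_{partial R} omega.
integral_(partial R) omega = -5/6

Stokes: integral_partial_R omega = integral_R d omega with d omega = (∂Q/∂x - ∂P/∂y) dx ∧ dy.
  ∂Q/∂x = 0
  ∂P/∂y = 3*x + 2*y
  integrand = ∂Q/∂x - ∂P/∂y = -3*x - 2*y.
Integrating over R: integral_0^1 integral_0^{1-x} (-3*x - 2*y) dy dx = -5/6.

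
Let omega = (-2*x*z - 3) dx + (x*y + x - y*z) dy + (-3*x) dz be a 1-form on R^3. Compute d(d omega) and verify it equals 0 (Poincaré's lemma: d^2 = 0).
d(d omega) = 0

Step 1: d omega = sum_{i<j} (∂f_j/∂x_i - ∂f_i/∂x_j) dx_i ∧ dx_j:
  coeff of dx ∧ dy: y + 1
  coeff of dx ∧ dz: 2*x - 3
  coeff of dy ∧ dz: y
Step 2: Apply d again to each 2-form coefficient. The only possible 3-form in R^3 is dx ∧ dy ∧ dz, with coefficient
  ∂(coeff of dy∧dz)/∂x - ∂(coeff of dx∧dz)/∂y + ∂(coeff of dx∧dy)/∂z
  = ∂/∂x (y) - ∂/∂y (2*x - 3) + ∂/∂z (y + 1).
Each of these terms simplifies to sums of mixed partials that cancel in pairs. The result is 0 (by equality of mixed partials for smooth functions — Schwarz / Clairaut).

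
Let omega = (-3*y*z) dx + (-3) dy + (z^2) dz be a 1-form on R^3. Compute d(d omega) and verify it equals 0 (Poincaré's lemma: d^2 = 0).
d(d omega) = 0

Step 1: d omega = sum_{i<j} (∂f_j/∂x_i - ∂f_i/∂x_j) dx_i ∧ dx_j:
  coeff of dx ∧ dy: 3*z
  coeff of dx ∧ dz: 3*y
  coeff of dy ∧ dz: 0
Step 2: Apply d again to each 2-form coefficient. The only possible 3-form in R^3 is dx ∧ dy ∧ dz, with coefficient
  ∂(coeff of dy∧dz)/∂x - ∂(coeff of dx∧dz)/∂y + ∂(coeff of dx∧dy)/∂z
  = ∂/∂x (0) - ∂/∂y (3*y) + ∂/∂z (3*z).
Each of these terms simplifies to sums of mixed partials that cancel in pairs. The result is 0 (by equality of mixed partials for smooth functions — Schwarz / Clairaut).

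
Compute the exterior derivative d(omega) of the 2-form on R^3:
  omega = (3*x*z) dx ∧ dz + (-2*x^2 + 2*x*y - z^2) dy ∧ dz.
d(omega) = (-4*x + 2*y) dx ∧ dy ∧ dz

For a 2-form omega = sum_{i<j} g_{ij} dx_i ∧ dx_j, the exterior derivative is
  d(omega) = sum_{i<j} d(g_{ij}) ∧ dx_i ∧ dx_j = sum_{i<j, k} (∂g_{ij}/∂x_k) dx_k ∧ dx_i ∧ dx_j.
Expand each term, using dx_k ∧ dx_i ∧ dx_j = sgn(permutation) dx_{(a)} ∧ dx_{(b)} ∧ dx_{(c)} with (a < b < c) sorted:
  d(-2*x^2 + 2*x*y - z^2) includes (∂/∂x)(-2*x^2 + 2*x*y - z^2) dx = (-4*x + 2*y) dx, which multiplied by dy ∧ dz gives (-4*x + 2*y) dx ∧ dy ∧ dz
Collecting like 3-forms: d(omega) = (-4*x + 2*y) dx ∧ dy ∧ dz.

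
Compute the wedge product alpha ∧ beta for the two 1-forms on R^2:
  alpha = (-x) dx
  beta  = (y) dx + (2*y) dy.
alpha ∧ beta = (-2*x*y) dx ∧ dy

Distribute the wedge, using dx_i ∧ dx_j = -dx_j ∧ dx_i and dx_i ∧ dx_i = 0. For each pair (i, j) with i < j, the coefficient of dx_i ∧ dx_j in alpha ∧ beta is (alpha_i * beta_j - alpha_j * beta_i). Collecting: alpha ∧ beta = (-2*x*y) dx ∧ dy.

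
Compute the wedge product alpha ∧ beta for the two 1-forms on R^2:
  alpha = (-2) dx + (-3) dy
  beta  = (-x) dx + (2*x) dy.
alpha ∧ beta = (-7*x) dx ∧ dy

Distribute the wedge, using dx_i ∧ dx_j = -dx_j ∧ dx_i and dx_i ∧ dx_i = 0. For each pair (i, j) with i < j, the coefficient of dx_i ∧ dx_j in alpha ∧ beta is (alpha_i * beta_j - alpha_j * beta_i). Collecting: alpha ∧ beta = (-7*x) dx ∧ dy.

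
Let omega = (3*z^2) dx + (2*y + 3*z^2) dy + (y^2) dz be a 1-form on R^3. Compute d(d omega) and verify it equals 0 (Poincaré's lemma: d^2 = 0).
d(d omega) = 0

Step 1: d omega = sum_{i<j} (∂f_j/∂x_i - ∂f_i/∂x_j) dx_i ∧ dx_j:
  coeff of dx ∧ dy: 0
  coeff of dx ∧ dz: -6*z
  coeff of dy ∧ dz: 2*y - 6*z
Step 2: Apply d again to each 2-form coefficient. The only possible 3-form in R^3 is dx ∧ dy ∧ dz, with coefficient
  ∂(coeff of dy∧dz)/∂x - ∂(coeff of dx∧dz)/∂y + ∂(coeff of dx∧dy)/∂z
  = ∂/∂x (2*y - 6*z) - ∂/∂y (-6*z) + ∂/∂z (0).
Each of these terms simplifies to sums of mixed partials that cancel in pairs. The result is 0 (by equality of mixed partials for smooth functions — Schwarz / Clairaut).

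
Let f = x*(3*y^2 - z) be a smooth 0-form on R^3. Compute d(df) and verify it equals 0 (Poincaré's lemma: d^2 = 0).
d(df) = 0

Step 1: df = sum_i (∂f/∂x_i) dx_i = (3*y^2 - z) dx + (6*x*y) dy + (-x) dz.
Step 2: Apply d again. Using the 1-form formula, the coefficient of dx ∧ dy in d(df) is ∂^2 f/∂x ∂y - ∂^2 f/∂y ∂x = (6*y) - (6*y) = 0 (equality of mixed partials for smooth f).
Similarly for dx ∧ dz and dy ∧ dz — all coefficients vanish. So d(df) = 0.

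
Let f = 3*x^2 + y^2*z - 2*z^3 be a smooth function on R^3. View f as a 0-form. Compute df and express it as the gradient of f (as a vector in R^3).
df = (6*x) dx + (2*y*z) dy + (y^2 - 6*z^2) dz; grad f = (6*x, 2*y*z, y^2 - 6*z^2)

For a 0-form f, d f = (∂f/∂x) dx + (∂f/∂y) dy + (∂f/∂z) dz. The components of the vector representation are exactly the entries of grad f in Cartesian coordinates:
  ∂f/∂x = 6*x
  ∂f/∂y = 2*y*z
  ∂f/∂z = y^2 - 6*z^2.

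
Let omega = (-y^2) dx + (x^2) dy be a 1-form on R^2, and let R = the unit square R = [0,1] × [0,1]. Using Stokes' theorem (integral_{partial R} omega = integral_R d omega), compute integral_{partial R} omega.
integral_(partial R) omega = 2

Stokes: integral_partial_R omega = integral_R d omega with d omega = (∂Q/∂x - ∂P/∂y) dx ∧ dy.
  ∂Q/∂x = 2*x
  ∂P/∂y = -2*y
  integrand = ∂Q/∂x - ∂P/∂y = 2*x + 2*y.
Integrating over R: integral_0^1 integral_0^1 (2*x + 2*y) dx dy = 2.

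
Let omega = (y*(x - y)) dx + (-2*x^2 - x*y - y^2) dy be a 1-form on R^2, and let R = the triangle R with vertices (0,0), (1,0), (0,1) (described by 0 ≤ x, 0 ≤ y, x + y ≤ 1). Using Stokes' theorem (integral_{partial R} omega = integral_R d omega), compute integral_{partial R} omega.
integral_(partial R) omega = -2/3

Stokes: integral_partial_R omega = integral_R d omega with d omega = (∂Q/∂x - ∂P/∂y) dx ∧ dy.
  ∂Q/∂x = -4*x - y
  ∂P/∂y = x - 2*y
  integrand = ∂Q/∂x - ∂P/∂y = -5*x + y.
Integrating over R: integral_0^1 integral_0^{1-x} (-5*x + y) dy dx = -2/3.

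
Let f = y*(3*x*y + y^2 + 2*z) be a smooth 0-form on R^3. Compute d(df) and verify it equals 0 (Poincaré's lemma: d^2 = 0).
d(df) = 0

Step 1: df = sum_i (∂f/∂x_i) dx_i = (3*y^2) dx + (6*x*y + 3*y^2 + 2*z) dy + (2*y) dz.
Step 2: Apply d again. Using the 1-form formula, the coefficient of dx ∧ dy in d(df) is ∂^2 f/∂x ∂y - ∂^2 f/∂y ∂x = (6*y) - (6*y) = 0 (equality of mixed partials for smooth f).
Similarly for dx ∧ dz and dy ∧ dz — all coefficients vanish. So d(df) = 0.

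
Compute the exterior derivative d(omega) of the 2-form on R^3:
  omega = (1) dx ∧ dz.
d(omega) = 0

For a 2-form omega = sum_{i<j} g_{ij} dx_i ∧ dx_j, the exterior derivative is
  d(omega) = sum_{i<j} d(g_{ij}) ∧ dx_i ∧ dx_j = sum_{i<j, k} (∂g_{ij}/∂x_k) dx_k ∧ dx_i ∧ dx_j.
Expand each term, using dx_k ∧ dx_i ∧ dx_j = sgn(permutation) dx_{(a)} ∧ dx_{(b)} ∧ dx_{(c)} with (a < b < c) sorted:

Collecting like 3-forms: d(omega) = 0.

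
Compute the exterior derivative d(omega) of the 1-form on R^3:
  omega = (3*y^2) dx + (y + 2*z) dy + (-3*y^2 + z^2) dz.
d(omega) = (-6*y) dx ∧ dy + (-6*y - 2) dy ∧ dz

For a 1-form omega = sum_i f_i dx_i, the exterior derivative is
  d(omega) = sum_{i < j} (∂f_j/∂x_i - ∂f_i/∂x_j) dx_i ∧ dx_j.
  coefficient of dx ∧ dy: ∂f_2/∂x - ∂f_1/∂y = ∂(y + 2*z)/∂x - ∂(3*y^2)/∂y = -6*y
  coefficient of dy ∧ dz: ∂f_3/∂y - ∂f_2/∂z = ∂(-3*y^2 + z^2)/∂y - ∂(y + 2*z)/∂z = -6*y - 2
Assembling: d(omega) = (-6*y) dx ∧ dy + (-6*y - 2) dy ∧ dz.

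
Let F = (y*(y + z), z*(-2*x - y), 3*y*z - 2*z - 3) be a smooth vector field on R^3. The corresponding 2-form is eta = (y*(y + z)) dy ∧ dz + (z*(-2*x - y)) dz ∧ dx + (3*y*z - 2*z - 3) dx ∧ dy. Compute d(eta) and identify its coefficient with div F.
d(eta) = (3*y - z - 2) dx ∧ dy ∧ dz; div F = 3*y - z - 2

For a 2-form in R^3 of the form above, applying d gives a 3-form with coefficient ∂P/∂x + ∂Q/∂y + ∂R/∂z:
  ∂P/∂x = 0
  ∂Q/∂y = -z
  ∂R/∂z = 3*y - 2
Sum = 3*y - z - 2, which is exactly div F.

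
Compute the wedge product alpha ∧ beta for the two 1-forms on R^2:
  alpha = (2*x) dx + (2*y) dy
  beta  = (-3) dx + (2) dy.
alpha ∧ beta = (4*x + 6*y) dx ∧ dy

Distribute the wedge, using dx_i ∧ dx_j = -dx_j ∧ dx_i and dx_i ∧ dx_i = 0. For each pair (i, j) with i < j, the coefficient of dx_i ∧ dx_j in alpha ∧ beta is (alpha_i * beta_j - alpha_j * beta_i). Collecting: alpha ∧ beta = (4*x + 6*y) dx ∧ dy.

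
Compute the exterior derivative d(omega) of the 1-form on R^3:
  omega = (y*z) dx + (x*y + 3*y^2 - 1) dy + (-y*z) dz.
d(omega) = (y - z) dx ∧ dy + (-y) dx ∧ dz + (-z) dy ∧ dz

For a 1-form omega = sum_i f_i dx_i, the exterior derivative is
  d(omega) = sum_{i < j} (∂f_j/∂x_i - ∂f_i/∂x_j) dx_i ∧ dx_j.
  coefficient of dx ∧ dy: ∂f_2/∂x - ∂f_1/∂y = ∂(x*y + 3*y^2 - 1)/∂x - ∂(y*z)/∂y = y - z
  coefficient of dx ∧ dz: ∂f_3/∂x - ∂f_1/∂z = ∂(-y*z)/∂x - ∂(y*z)/∂z = -y
  coefficient of dy ∧ dz: ∂f_3/∂y - ∂f_2/∂z = ∂(-y*z)/∂y - ∂(x*y + 3*y^2 - 1)/∂z = -z
Assembling: d(omega) = (y - z) dx ∧ dy + (-y) dx ∧ dz + (-z) dy ∧ dz.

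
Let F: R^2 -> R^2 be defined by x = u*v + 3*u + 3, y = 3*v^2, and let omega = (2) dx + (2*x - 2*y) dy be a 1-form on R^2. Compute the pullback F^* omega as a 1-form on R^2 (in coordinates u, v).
F^* omega = (2*v + 6) du + (12*u*v^2 + 36*u*v + 2*u - 36*v^3 + 36*v) dv

Using F^*(f dg) = (f ∘ F) d(g ∘ F), substitute each coordinate x_i by F_i(u, v) in f_i, and replace dx_i by d F_i = (∂F_i/∂u) du + (∂F_i/∂v) dv.
  For the x component: f_1(F) = 2; d F_1 = (v + 3) du + (u) dv
  For the y component: f_2(F) = 2*u*v + 6*u - 6*v^2 + 6; d F_2 = (0) du + (6*v) dv
Combining and collecting du, dv coefficients:
  coeff of du: 2*v + 6
  coeff of dv: 12*u*v^2 + 36*u*v + 2*u - 36*v^3 + 36*v
F^* omega = (2*v + 6) du + (12*u*v^2 + 36*u*v + 2*u - 36*v^3 + 36*v) dv.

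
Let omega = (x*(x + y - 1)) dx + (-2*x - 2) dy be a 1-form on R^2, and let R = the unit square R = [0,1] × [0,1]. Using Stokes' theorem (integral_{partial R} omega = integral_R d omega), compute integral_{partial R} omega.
integral_(partial R) omega = -5/2

Stokes: integral_partial_R omega = integral_R d omega with d omega = (∂Q/∂x - ∂P/∂y) dx ∧ dy.
  ∂Q/∂x = -2
  ∂P/∂y = x
  integrand = ∂Q/∂x - ∂P/∂y = -x - 2.
Integrating over R: integral_0^1 integral_0^1 (-x - 2) dx dy = -5/2.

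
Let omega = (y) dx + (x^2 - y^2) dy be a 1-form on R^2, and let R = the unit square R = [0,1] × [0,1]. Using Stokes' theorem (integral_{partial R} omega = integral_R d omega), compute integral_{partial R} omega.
integral_(partial R) omega = 0

Stokes: integral_partial_R omega = integral_R d omega with d omega = (∂Q/∂x - ∂P/∂y) dx ∧ dy.
  ∂Q/∂x = 2*x
  ∂P/∂y = 1
  integrand = ∂Q/∂x - ∂P/∂y = 2*x - 1.
Integrating over R: integral_0^1 integral_0^1 (2*x - 1) dx dy = 0.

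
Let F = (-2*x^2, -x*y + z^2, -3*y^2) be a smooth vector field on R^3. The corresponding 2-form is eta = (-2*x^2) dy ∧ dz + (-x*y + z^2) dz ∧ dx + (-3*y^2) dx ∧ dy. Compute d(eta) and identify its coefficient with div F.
d(eta) = (-5*x) dx ∧ dy ∧ dz; div F = -5*x

For a 2-form in R^3 of the form above, applying d gives a 3-form with coefficient ∂P/∂x + ∂Q/∂y + ∂R/∂z:
  ∂P/∂x = -4*x
  ∂Q/∂y = -x
  ∂R/∂z = 0
Sum = -5*x, which is exactly div F.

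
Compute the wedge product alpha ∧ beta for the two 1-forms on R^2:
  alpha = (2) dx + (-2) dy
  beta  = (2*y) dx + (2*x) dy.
alpha ∧ beta = (4*x + 4*y) dx ∧ dy

Distribute the wedge, using dx_i ∧ dx_j = -dx_j ∧ dx_i and dx_i ∧ dx_i = 0. For each pair (i, j) with i < j, the coefficient of dx_i ∧ dx_j in alpha ∧ beta is (alpha_i * beta_j - alpha_j * beta_i). Collecting: alpha ∧ beta = (4*x + 4*y) dx ∧ dy.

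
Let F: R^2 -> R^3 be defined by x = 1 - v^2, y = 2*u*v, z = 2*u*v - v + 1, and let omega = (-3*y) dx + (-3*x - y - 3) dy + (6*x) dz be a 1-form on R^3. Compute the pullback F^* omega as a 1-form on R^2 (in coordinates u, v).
F^* omega = (v^2*(-4*u - 6*v)) du + (-4*u^2*v + 6*u*v^2 + 6*v^2 - 6) dv

Using F^*(f dg) = (f ∘ F) d(g ∘ F), substitute each coordinate x_i by F_i(u, v) in f_i, and replace dx_i by d F_i = (∂F_i/∂u) du + (∂F_i/∂v) dv.
  For the x component: f_1(F) = -6*u*v; d F_1 = (0) du + (-2*v) dv
  For the y component: f_2(F) = -2*u*v + 3*v^2 - 6; d F_2 = (2*v) du + (2*u) dv
  For the z component: f_3(F) = 6 - 6*v^2; d F_3 = (2*v) du + (2*u - 1) dv
Combining and collecting du, dv coefficients:
  coeff of du: v^2*(-4*u - 6*v)
  coeff of dv: -4*u^2*v + 6*u*v^2 + 6*v^2 - 6
F^* omega = (v^2*(-4*u - 6*v)) du + (-4*u^2*v + 6*u*v^2 + 6*v^2 - 6) dv.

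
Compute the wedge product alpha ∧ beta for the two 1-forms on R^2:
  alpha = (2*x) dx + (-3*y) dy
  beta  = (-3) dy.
alpha ∧ beta = (-6*x) dx ∧ dy

Distribute the wedge, using dx_i ∧ dx_j = -dx_j ∧ dx_i and dx_i ∧ dx_i = 0. For each pair (i, j) with i < j, the coefficient of dx_i ∧ dx_j in alpha ∧ beta is (alpha_i * beta_j - alpha_j * beta_i). Collecting: alpha ∧ beta = (-6*x) dx ∧ dy.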